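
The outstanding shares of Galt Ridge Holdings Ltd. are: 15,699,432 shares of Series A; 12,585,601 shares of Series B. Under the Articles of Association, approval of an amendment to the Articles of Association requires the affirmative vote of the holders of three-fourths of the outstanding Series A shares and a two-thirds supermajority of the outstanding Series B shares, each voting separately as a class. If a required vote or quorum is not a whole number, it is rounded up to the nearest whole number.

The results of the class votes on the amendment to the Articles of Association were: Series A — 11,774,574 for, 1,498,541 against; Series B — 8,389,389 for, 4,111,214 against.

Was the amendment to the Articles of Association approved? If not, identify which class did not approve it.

Not approved — the Series B shares did not give the required vote.

Series A: 3/4 of 15699432 = 11774574; 11,774,574 required, 11,774,574 in favor — approved.
Series B: 2/3 of 12585601 = 8390400.67, rounded up to 8390401; 8,390,401 required, 8,389,389 in favor — not approved.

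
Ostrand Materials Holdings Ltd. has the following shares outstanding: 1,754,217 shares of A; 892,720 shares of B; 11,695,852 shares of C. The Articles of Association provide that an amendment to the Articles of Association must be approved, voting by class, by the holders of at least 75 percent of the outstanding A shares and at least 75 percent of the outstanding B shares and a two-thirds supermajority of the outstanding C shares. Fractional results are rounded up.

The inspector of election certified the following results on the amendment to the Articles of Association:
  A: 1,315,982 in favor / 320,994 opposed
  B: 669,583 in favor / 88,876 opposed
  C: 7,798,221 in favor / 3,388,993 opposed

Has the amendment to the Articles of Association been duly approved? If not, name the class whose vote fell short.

A: 3/4 of 1754217 = 1315662.75, rounded up to 1315663; 1,315,663 required, 1,315,982 in favor — approved.
B: 3/4 of 892720 = 669540; 669,540 required, 669,583 in favor — approved.
C: 2/3 of 11695852 = 7797234.67, rounded up to 7797235; 7,797,235 required, 7,798,221 in favor — approved.

Approved — every class gave the required vote.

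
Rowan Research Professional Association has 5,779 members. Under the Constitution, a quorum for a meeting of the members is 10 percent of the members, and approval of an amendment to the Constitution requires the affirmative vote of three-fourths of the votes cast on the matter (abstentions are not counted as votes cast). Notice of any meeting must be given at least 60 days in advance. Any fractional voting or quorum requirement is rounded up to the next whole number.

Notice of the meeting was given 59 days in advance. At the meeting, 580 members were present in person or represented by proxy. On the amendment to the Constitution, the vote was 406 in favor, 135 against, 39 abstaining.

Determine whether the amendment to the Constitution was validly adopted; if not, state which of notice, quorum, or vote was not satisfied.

Invalid — notice requirement not satisfied.

Notice: 59 days given; 60 required. Not satisfied.
Quorum: 10% of 5,779 = 577.90, rounded up to 578; 580 present. Satisfied.
Vote: requires three-fourths of the votes cast (580 − 39 abstaining = 541); 3/4 of 541 = 405.75, rounded up to 406, so 406 needed; 406 in favor. Satisfied.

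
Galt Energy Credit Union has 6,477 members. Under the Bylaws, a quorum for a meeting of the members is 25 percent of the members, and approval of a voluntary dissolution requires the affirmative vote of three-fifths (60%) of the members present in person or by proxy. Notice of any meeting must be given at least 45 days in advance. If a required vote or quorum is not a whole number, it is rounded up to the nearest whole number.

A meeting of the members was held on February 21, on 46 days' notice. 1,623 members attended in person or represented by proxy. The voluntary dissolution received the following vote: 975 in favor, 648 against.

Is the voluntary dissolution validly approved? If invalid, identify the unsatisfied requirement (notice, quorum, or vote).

Valid — all requirements satisfied.

Notice: 46 days given; 45 required. Satisfied.
Quorum: 25% of 6,477 = 1,619.25, rounded up to 1,620; 1,623 present. Satisfied.
Vote: requires three-fifths of those present (1,623); 3/5 of 1623 = 973.80, rounded up to 974, so 974 needed; 975 in favor. Satisfied.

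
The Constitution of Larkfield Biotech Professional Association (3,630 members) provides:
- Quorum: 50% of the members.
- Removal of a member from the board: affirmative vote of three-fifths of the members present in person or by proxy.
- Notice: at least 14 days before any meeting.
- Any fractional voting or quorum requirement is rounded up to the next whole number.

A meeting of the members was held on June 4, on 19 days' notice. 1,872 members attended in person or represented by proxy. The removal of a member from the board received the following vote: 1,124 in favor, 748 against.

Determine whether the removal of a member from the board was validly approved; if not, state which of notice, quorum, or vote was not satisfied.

Valid — all requirements satisfied.

Notice: 19 days given; 14 required. Satisfied.
Quorum: 50% of 3,630 = 1,815; 1,872 present. Satisfied.
Vote: requires three-fifths of those present (1,872); 3/5 of 1872 = 1123.20, rounded up to 1124, so 1,124 needed; 1,124 in favor. Satisfied.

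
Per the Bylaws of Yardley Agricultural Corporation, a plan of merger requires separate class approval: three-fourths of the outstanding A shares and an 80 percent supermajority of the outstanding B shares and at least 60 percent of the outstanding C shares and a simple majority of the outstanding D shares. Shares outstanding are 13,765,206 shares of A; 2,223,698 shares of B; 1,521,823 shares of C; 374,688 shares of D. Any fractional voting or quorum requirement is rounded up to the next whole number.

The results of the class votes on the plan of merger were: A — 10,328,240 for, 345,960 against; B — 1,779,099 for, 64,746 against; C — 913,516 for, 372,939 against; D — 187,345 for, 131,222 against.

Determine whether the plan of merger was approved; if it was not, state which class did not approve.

Approved — every class gave the required vote.

A: 3/4 of 13765206 = 10323904.50, rounded up to 10323905; 10,323,905 required, 10,328,240 in favor — approved.
B: 4/5 of 2223698 = 1778958.40, rounded up to 1778959; 1,778,959 required, 1,779,099 in favor — approved.
C: 3/5 of 1521823 = 913093.80, rounded up to 913094; 913,094 required, 913,516 in favor — approved.
D: a majority of 374688 is 187345; 187,345 required, 187,345 in favor — approved.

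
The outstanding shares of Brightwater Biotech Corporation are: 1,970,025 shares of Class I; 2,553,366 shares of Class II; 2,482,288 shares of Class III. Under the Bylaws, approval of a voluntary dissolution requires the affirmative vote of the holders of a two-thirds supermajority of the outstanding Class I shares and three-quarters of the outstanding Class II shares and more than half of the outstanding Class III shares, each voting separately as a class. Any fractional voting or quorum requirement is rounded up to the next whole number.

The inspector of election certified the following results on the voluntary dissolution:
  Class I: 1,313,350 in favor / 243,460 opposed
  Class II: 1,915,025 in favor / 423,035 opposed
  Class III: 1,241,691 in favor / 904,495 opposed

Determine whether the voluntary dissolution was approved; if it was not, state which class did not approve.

Class I: 2/3 of 1970025 = 1313350; 1,313,350 required, 1,313,350 in favor — approved.
Class II: 3/4 of 2553366 = 1915024.50, rounded up to 1915025; 1,915,025 required, 1,915,025 in favor — approved.
Class III: a majority of 2482288 is 1241145; 1,241,145 required, 1,241,691 in favor — approved.

Approved — every class gave the required vote.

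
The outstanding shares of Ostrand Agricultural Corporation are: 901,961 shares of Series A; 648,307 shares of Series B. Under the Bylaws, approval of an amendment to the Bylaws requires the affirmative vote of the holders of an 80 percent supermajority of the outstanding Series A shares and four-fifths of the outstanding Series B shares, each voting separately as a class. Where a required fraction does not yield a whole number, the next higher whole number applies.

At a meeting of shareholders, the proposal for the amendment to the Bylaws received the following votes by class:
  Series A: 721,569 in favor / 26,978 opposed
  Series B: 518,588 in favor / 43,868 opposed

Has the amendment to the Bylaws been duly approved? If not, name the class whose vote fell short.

Series A: 4/5 of 901961 = 721568.80, rounded up to 721569; 721,569 required, 721,569 in favor — approved.
Series B: 4/5 of 648307 = 518645.60, rounded up to 518646; 518,646 required, 518,588 in favor — not approved.

Not approved — the Series B shares did not give the required vote.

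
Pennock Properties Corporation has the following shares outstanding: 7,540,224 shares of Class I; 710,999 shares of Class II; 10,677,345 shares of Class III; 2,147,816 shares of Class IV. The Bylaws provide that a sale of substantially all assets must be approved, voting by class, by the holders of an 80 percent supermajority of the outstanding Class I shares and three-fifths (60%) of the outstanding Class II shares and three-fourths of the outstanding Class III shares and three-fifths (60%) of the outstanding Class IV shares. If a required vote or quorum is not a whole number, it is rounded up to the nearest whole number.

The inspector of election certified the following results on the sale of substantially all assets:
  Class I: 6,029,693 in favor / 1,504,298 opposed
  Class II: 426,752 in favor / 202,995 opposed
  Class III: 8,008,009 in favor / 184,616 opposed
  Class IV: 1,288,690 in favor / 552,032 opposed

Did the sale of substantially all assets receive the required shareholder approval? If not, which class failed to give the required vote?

Class I: 4/5 of 7540224 = 6032179.20, rounded up to 6032180; 6,032,180 required, 6,029,693 in favor — not approved.
Class II: 3/5 of 710999 = 426599.40, rounded up to 426600; 426,600 required, 426,752 in favor — approved.
Class III: 3/4 of 10677345 = 8008008.75, rounded up to 8008009; 8,008,009 required, 8,008,009 in favor — approved.
Class IV: 3/5 of 2147816 = 1288689.60, rounded up to 1288690; 1,288,690 required, 1,288,690 in favor — approved.

Not approved — the Class I shares did not give the required vote.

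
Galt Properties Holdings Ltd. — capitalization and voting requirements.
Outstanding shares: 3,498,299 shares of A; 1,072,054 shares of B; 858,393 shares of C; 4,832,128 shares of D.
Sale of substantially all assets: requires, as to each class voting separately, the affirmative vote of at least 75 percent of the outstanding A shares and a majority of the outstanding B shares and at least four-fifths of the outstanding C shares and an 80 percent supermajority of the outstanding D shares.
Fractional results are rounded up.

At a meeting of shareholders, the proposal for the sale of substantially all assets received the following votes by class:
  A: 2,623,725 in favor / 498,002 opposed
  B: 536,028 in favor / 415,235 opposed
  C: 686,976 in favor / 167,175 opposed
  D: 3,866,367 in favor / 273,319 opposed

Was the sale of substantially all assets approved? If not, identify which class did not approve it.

A: 3/4 of 3498299 = 2623724.25, rounded up to 2623725; 2,623,725 required, 2,623,725 in favor — approved.
B: a majority of 1072054 is 536028; 536,028 required, 536,028 in favor — approved.
C: 4/5 of 858393 = 686714.40, rounded up to 686715; 686,715 required, 686,976 in favor — approved.
D: 4/5 of 4832128 = 3865702.40, rounded up to 3865703; 3,865,703 required, 3,866,367 in favor — approved.

Approved — every class gave the required vote.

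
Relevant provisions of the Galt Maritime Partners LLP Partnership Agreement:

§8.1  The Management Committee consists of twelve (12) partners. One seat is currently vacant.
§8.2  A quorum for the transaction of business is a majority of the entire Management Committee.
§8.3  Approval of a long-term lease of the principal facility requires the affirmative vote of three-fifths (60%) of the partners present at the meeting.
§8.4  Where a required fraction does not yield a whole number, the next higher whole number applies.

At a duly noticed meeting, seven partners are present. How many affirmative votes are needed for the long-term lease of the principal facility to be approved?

The long-term lease of the principal facility requires three-fifths of the partners present (7).
3/5 of 7 = 4.20, rounded up to 5.

5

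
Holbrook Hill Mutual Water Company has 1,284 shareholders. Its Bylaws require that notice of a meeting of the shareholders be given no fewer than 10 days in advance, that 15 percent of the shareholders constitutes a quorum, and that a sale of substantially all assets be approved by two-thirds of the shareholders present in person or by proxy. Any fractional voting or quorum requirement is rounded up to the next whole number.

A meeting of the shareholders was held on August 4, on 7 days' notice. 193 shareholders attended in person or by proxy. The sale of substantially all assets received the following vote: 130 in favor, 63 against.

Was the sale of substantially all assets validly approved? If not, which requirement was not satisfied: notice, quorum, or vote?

Invalid — notice requirement not satisfied.

Notice: 7 days given; 10 required. Not satisfied.
Quorum: 15% of 1,284 = 192.60, rounded up to 193; 193 present. Satisfied.
Vote: requires two-thirds of those present (193); 2/3 of 193 = 128.67, rounded up to 129, so 129 needed; 130 in favor. Satisfied.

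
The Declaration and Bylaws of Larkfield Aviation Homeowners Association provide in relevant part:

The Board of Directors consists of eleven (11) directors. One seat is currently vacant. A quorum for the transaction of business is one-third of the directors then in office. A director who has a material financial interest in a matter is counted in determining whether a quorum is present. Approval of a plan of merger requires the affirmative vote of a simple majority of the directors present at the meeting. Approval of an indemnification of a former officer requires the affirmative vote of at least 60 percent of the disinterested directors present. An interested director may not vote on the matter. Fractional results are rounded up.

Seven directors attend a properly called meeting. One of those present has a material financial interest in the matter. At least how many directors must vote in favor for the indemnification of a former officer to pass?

The indemnification of a former officer requires three-fifths of the disinterested directors present (7 − 1 = 6).
3/5 of 6 = 3.60, rounded up to 4.

4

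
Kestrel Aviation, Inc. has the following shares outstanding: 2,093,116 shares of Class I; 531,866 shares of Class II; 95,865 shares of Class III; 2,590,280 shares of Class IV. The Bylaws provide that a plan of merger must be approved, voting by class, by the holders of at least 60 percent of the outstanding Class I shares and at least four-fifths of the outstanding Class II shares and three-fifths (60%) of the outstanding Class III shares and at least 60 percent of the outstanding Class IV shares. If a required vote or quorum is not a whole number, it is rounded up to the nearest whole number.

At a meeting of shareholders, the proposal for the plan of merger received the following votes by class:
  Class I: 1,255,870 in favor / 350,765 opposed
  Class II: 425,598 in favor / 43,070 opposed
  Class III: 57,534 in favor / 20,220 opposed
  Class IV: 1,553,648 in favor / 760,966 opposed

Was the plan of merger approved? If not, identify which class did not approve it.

Not approved — the Class IV shares did not give the required vote.

Class I: 3/5 of 2093116 = 1255869.60, rounded up to 1255870; 1,255,870 required, 1,255,870 in favor — approved.
Class II: 4/5 of 531866 = 425492.80, rounded up to 425493; 425,493 required, 425,598 in favor — approved.
Class III: 3/5 of 95865 = 57519; 57,519 required, 57,534 in favor — approved.
Class IV: 3/5 of 2590280 = 1554168; 1,554,168 required, 1,553,648 in favor — not approved.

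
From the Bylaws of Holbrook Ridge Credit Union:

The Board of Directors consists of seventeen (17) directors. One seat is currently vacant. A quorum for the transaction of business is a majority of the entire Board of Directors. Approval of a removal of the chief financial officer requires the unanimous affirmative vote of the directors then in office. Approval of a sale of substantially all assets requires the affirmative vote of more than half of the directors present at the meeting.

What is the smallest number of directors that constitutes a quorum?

A majority of 17 is 9.

9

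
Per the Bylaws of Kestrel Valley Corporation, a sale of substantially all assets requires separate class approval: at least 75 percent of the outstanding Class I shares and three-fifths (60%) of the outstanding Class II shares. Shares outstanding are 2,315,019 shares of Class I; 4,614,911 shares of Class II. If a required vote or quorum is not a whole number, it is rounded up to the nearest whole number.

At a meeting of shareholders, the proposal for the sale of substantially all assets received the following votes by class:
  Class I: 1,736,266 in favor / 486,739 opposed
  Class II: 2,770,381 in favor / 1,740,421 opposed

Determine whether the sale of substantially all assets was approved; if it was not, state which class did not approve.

Class I: 3/4 of 2315019 = 1736264.25, rounded up to 1736265; 1,736,265 required, 1,736,266 in favor — approved.
Class II: 3/5 of 4614911 = 2768946.60, rounded up to 2768947; 2,768,947 required, 2,770,381 in favor — approved.

Approved — every class gave the required vote.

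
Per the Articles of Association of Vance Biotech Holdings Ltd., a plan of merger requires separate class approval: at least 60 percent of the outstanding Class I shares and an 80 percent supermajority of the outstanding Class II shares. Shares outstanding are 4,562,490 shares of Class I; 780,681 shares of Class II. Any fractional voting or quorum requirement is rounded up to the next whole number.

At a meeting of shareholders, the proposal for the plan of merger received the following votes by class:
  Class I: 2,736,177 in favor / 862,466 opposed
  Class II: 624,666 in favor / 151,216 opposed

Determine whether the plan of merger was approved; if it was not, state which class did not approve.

Not approved — the Class I shares did not give the required vote.

Class I: 3/5 of 4562490 = 2737494; 2,737,494 required, 2,736,177 in favor — not approved.
Class II: 4/5 of 780681 = 624544.80, rounded up to 624545; 624,545 required, 624,666 in favor — approved.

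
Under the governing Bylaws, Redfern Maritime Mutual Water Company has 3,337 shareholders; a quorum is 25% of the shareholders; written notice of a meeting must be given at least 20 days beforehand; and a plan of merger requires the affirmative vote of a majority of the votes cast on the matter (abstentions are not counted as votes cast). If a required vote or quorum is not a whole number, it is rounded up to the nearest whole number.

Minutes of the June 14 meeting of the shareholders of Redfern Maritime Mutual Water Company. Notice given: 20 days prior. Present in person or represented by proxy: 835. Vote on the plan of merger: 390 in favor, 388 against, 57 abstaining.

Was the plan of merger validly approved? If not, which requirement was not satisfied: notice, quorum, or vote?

Notice: 20 days given; 20 required. Satisfied.
Quorum: 25% of 3,337 = 834.25, rounded up to 835; 835 present. Satisfied.
Vote: requires a majority of the votes cast (835 − 57 abstaining = 778); a majority of 778 is 390, so 390 needed; 390 in favor. Satisfied.

Valid — all requirements satisfied.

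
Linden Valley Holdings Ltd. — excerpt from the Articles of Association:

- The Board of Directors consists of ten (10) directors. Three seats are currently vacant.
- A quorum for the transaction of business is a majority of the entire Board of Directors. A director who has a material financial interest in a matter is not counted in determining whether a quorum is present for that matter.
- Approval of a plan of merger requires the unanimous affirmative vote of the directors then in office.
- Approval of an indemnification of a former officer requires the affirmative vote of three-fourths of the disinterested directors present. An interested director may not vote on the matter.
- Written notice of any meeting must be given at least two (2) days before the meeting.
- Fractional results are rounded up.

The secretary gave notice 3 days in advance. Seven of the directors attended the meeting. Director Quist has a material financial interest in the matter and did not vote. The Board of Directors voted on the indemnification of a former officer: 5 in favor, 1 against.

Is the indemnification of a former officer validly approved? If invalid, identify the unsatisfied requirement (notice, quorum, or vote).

Notice: 3 days given; 2 required (3 ≥ 2). Satisfied.
Quorum: 7 present, but the 1 interested director does not count, leaving 6. Quorum is 6. Satisfied.
Vote: the indemnification of a former officer requires three-fourths of the disinterested directors present (7 − 1 = 6). 3/4 of 6 = 4.50, rounded up to 5, so 5 affirmative votes are needed; 5 voted in favor. Satisfied.

Valid — all requirements satisfied.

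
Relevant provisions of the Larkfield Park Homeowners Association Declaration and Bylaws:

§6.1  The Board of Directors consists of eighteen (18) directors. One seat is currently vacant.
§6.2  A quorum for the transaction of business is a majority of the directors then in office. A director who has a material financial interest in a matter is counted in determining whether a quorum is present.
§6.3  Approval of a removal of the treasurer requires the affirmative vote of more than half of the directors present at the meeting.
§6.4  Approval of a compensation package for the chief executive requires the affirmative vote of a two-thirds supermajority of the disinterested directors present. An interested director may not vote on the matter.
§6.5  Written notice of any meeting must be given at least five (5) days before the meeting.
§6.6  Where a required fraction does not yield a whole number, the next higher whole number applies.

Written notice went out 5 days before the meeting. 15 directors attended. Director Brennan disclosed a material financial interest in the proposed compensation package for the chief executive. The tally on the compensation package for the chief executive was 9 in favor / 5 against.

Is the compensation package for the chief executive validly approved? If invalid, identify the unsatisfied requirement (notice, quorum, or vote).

Invalid — vote requirement not satisfied.

Notice: 5 days given; 5 required (5 ≥ 5). Satisfied.
Quorum: 15 present (interested directors count toward quorum); quorum is 9. Satisfied.
Vote: the compensation package for the chief executive requires two-thirds of the disinterested directors present (15 − 1 = 14). 2/3 of 14 = 9.33, rounded up to 10, so 10 affirmative votes are needed; 9 voted in favor. Not satisfied.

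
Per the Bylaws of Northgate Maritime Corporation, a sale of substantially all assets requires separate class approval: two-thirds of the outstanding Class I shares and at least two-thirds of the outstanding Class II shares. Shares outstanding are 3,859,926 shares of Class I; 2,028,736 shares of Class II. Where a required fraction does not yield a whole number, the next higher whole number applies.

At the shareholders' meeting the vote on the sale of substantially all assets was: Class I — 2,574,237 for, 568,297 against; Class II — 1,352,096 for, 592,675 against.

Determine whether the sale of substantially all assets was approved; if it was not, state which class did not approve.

Not approved — the Class II shares did not give the required vote.

Class I: 2/3 of 3859926 = 2573284; 2,573,284 required, 2,574,237 in favor — approved.
Class II: 2/3 of 2028736 = 1352490.67, rounded up to 1352491; 1,352,491 required, 1,352,096 in favor — not approved.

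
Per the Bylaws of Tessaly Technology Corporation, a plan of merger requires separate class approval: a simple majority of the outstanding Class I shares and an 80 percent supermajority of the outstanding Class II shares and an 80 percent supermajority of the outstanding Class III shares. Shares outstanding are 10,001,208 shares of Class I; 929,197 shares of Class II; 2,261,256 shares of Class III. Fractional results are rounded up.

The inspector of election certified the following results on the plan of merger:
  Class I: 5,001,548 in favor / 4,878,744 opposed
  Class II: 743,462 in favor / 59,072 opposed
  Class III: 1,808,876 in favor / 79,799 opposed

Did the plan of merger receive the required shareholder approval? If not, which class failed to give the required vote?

Class I: a majority of 10001208 is 5000605; 5,000,605 required, 5,001,548 in favor — approved.
Class II: 4/5 of 929197 = 743357.60, rounded up to 743358; 743,358 required, 743,462 in favor — approved.
Class III: 4/5 of 2261256 = 1809004.80, rounded up to 1809005; 1,809,005 required, 1,808,876 in favor — not approved.

Not approved — the Class III shares did not give the required vote.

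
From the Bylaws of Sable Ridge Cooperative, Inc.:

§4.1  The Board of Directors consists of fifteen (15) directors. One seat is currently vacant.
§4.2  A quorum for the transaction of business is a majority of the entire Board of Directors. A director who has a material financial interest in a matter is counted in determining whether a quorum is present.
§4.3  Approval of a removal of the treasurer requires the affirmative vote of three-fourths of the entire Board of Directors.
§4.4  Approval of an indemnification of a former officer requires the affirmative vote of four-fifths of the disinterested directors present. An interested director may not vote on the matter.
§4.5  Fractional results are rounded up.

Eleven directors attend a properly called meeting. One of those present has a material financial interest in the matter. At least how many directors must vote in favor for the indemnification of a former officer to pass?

8

The indemnification of a former officer requires four-fifths of the disinterested directors present (11 − 1 = 10).
4/5 of 10 = 8.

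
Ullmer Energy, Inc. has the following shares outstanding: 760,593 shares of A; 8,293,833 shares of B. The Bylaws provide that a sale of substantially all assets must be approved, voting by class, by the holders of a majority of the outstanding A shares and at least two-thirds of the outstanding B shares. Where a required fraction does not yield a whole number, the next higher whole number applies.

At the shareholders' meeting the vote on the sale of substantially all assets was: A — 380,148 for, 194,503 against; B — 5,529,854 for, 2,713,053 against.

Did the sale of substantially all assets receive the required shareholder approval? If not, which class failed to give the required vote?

Not approved — the A shares did not give the required vote.

A: a majority of 760593 is 380297; 380,297 required, 380,148 in favor — not approved.
B: 2/3 of 8293833 = 5529222; 5,529,222 required, 5,529,854 in favor — approved.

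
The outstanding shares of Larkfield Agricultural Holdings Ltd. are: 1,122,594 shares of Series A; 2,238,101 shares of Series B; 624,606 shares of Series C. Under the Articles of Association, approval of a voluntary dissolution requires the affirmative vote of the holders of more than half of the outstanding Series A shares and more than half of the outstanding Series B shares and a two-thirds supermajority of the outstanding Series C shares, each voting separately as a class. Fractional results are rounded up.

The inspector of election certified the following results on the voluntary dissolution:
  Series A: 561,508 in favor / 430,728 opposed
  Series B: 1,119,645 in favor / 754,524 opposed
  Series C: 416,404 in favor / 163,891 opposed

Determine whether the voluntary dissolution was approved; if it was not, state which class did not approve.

Approved — every class gave the required vote.

Series A: a majority of 1122594 is 561298; 561,298 required, 561,508 in favor — approved.
Series B: a majority of 2238101 is 1119051; 1,119,051 required, 1,119,645 in favor — approved.
Series C: 2/3 of 624606 = 416404; 416,404 required, 416,404 in favor — approved.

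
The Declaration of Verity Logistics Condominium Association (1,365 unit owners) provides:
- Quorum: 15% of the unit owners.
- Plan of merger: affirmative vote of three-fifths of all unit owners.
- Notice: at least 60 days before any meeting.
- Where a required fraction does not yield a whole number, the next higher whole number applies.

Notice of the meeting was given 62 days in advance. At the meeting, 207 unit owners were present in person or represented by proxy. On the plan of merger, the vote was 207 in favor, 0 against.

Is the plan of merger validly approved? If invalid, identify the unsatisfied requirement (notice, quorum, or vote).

Invalid — vote requirement not satisfied.

Notice: 62 days given; 60 required. Satisfied.
Quorum: 15% of 1,365 = 204.75, rounded up to 205; 207 present. Satisfied.
Vote: requires three-fifths of all unit owners (1,365); 3/5 of 1365 = 819, so 819 needed; 207 in favor. Not satisfied.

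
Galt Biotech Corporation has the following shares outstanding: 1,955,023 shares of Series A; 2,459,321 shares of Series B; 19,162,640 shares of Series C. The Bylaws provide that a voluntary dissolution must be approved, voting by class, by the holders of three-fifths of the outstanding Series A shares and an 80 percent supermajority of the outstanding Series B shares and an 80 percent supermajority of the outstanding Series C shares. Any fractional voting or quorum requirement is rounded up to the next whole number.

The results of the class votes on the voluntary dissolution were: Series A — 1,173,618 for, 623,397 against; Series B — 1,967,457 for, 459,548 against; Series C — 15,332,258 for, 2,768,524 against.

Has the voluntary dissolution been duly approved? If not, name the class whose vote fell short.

Approved — every class gave the required vote.

Series A: 3/5 of 1955023 = 1173013.80, rounded up to 1173014; 1,173,014 required, 1,173,618 in favor — approved.
Series B: 4/5 of 2459321 = 1967456.80, rounded up to 1967457; 1,967,457 required, 1,967,457 in favor — approved.
Series C: 4/5 of 19162640 = 15330112; 15,330,112 required, 15,332,258 in favor — approved.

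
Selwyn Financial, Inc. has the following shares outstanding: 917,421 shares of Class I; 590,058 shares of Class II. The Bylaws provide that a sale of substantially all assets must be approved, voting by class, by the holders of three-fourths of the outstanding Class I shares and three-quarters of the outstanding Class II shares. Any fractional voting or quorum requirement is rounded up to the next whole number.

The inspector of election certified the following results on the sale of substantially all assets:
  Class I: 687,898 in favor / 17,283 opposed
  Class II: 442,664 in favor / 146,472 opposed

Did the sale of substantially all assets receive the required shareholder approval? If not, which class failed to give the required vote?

Class I: 3/4 of 917421 = 688065.75, rounded up to 688066; 688,066 required, 687,898 in favor — not approved.
Class II: 3/4 of 590058 = 442543.50, rounded up to 442544; 442,544 required, 442,664 in favor — approved.

Not approved — the Class I shares did not give the required vote.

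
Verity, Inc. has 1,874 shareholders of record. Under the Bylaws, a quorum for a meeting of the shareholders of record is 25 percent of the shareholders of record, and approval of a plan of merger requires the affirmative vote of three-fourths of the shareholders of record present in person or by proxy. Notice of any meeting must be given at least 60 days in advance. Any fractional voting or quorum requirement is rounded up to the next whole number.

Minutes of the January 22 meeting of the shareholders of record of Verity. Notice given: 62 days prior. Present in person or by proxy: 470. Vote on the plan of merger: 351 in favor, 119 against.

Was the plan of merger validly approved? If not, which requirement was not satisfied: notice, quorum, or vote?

Invalid — vote requirement not satisfied.

Notice: 62 days given; 60 required. Satisfied.
Quorum: 25% of 1,874 = 468.50, rounded up to 469; 470 present. Satisfied.
Vote: requires three-fourths of those present (470); 3/4 of 470 = 352.50, rounded up to 353, so 353 needed; 351 in favor. Not satisfied.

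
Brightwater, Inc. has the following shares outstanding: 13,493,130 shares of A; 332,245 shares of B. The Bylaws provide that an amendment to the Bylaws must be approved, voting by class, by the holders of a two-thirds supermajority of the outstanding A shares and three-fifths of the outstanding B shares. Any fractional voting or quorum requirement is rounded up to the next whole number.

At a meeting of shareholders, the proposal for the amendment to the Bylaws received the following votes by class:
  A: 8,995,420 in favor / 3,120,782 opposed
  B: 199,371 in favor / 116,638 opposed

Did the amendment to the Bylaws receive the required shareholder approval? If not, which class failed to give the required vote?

Approved — every class gave the required vote.

A: 2/3 of 13493130 = 8995420; 8,995,420 required, 8,995,420 in favor — approved.
B: 3/5 of 332245 = 199347; 199,347 required, 199,371 in favor — approved.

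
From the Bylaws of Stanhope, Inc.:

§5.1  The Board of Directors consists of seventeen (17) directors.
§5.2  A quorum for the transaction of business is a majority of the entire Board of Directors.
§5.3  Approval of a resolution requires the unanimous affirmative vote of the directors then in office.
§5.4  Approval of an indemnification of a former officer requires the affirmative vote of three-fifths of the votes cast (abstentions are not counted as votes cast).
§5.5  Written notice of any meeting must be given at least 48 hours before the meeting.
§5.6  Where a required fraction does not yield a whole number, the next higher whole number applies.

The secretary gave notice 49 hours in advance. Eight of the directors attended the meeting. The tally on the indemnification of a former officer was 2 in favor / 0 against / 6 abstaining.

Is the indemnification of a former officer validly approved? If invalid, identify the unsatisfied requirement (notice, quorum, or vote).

Invalid — quorum requirement not satisfied.

Notice: 49 hours given; 48 required (49 ≥ 48). Satisfied.
Quorum: 8 present; quorum is 9. Not satisfied.
Vote: the indemnification of a former officer requires three-fifths of the votes cast (8 present − 6 abstaining = 2). 3/5 of 2 = 1.20, rounded up to 2, so 2 affirmative votes are needed; 2 voted in favor. Satisfied. (Moot — without a quorum no business can be validly transacted.)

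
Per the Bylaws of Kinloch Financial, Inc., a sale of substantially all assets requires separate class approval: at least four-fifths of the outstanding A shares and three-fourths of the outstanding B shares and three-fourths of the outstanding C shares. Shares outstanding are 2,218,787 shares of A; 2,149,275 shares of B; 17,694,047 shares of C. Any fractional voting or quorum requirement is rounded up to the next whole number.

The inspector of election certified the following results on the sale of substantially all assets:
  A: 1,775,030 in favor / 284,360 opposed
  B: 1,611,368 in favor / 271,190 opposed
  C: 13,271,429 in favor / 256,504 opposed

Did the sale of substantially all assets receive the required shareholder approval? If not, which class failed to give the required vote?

Not approved — the B shares did not give the required vote.

A: 4/5 of 2218787 = 1775029.60, rounded up to 1775030; 1,775,030 required, 1,775,030 in favor — approved.
B: 3/4 of 2149275 = 1611956.25, rounded up to 1611957; 1,611,957 required, 1,611,368 in favor — not approved.
C: 3/4 of 17694047 = 13270535.25, rounded up to 13270536; 13,270,536 required, 13,271,429 in favor — approved.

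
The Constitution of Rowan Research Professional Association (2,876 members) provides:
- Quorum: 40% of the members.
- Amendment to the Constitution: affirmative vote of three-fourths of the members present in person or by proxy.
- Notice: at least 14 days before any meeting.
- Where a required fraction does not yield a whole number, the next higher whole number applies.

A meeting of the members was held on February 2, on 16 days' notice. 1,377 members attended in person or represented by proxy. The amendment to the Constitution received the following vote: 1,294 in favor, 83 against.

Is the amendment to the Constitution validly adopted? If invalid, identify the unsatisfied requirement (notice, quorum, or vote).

Notice: 16 days given; 14 required. Satisfied.
Quorum: 40% of 2,876 = 1,150.40, rounded up to 1,151; 1,377 present. Satisfied.
Vote: requires three-fourths of those present (1,377); 3/4 of 1377 = 1032.75, rounded up to 1033, so 1,033 needed; 1,294 in favor. Satisfied.

Valid — all requirements satisfied.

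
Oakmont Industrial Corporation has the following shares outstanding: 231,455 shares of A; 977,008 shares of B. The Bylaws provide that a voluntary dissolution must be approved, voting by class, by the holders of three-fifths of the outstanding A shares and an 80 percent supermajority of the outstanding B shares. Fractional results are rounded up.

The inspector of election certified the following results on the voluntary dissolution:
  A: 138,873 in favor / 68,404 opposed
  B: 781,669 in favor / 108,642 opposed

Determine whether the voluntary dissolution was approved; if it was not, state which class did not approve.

A: 3/5 of 231455 = 138873; 138,873 required, 138,873 in favor — approved.
B: 4/5 of 977008 = 781606.40, rounded up to 781607; 781,607 required, 781,669 in favor — approved.

Approved — every class gave the required vote.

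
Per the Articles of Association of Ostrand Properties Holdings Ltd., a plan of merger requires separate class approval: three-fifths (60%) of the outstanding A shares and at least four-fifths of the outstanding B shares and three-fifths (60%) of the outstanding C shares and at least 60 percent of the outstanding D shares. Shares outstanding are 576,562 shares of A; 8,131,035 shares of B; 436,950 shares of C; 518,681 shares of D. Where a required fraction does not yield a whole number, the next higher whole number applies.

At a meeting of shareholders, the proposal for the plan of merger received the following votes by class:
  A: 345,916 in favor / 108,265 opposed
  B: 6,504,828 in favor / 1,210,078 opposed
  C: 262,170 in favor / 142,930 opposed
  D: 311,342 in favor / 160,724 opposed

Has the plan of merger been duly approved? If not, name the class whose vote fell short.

Not approved — the A shares did not give the required vote.

A: 3/5 of 576562 = 345937.20, rounded up to 345938; 345,938 required, 345,916 in favor — not approved.
B: 4/5 of 8131035 = 6504828; 6,504,828 required, 6,504,828 in favor — approved.
C: 3/5 of 436950 = 262170; 262,170 required, 262,170 in favor — approved.
D: 3/5 of 518681 = 311208.60, rounded up to 311209; 311,209 required, 311,342 in favor — approved.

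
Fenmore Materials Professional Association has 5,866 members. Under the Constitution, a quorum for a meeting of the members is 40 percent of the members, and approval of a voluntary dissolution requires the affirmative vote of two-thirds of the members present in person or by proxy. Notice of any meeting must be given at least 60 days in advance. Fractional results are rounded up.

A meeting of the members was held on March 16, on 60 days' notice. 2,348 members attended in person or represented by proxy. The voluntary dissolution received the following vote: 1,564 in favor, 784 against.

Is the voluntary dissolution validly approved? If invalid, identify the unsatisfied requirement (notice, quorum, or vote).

Invalid — vote requirement not satisfied.

Notice: 60 days given; 60 required. Satisfied.
Quorum: 40% of 5,866 = 2,346.40, rounded up to 2,347; 2,348 present. Satisfied.
Vote: requires two-thirds of those present (2,348); 2/3 of 2348 = 1565.33, rounded up to 1566, so 1,566 needed; 1,564 in favor. Not satisfied.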